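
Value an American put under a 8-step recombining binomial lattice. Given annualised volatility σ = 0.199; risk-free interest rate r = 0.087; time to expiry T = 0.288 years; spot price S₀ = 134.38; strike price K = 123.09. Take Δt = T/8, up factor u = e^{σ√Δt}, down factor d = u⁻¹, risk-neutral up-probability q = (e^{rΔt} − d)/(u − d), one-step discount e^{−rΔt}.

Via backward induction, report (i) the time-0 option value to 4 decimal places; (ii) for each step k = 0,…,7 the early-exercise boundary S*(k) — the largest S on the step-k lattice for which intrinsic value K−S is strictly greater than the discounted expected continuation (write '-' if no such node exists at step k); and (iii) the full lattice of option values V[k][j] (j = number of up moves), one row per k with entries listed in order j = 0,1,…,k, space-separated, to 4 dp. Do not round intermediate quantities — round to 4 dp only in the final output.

price = 1.0312
boundary = - - - - - 111.2615 115.5428 111.2615
tree:
1.0312
1.7868 0.3728
3.0223 0.7108 0.0777
4.9620 1.3344 0.1666 0.0000
7.8466 2.4546 0.3573 0.0000 0.0000
11.8285 4.3913 0.7659 0.0000 0.0000 0.0000
15.9511 7.5472 1.6420 0.0000 0.0000 0.0000 0.0000
19.9210 11.8285 3.5203 0.0000 0.0000 0.0000 0.0000 0.0000
23.7438 15.9511 7.5472 0.0000 0.0000 0.0000 0.0000 0.0000 0.0000

Δt=0.03600, u=1.03848, d=0.96295, q=0.53209, disc=e^(-rΔt)=0.99687
k=8 terminal: V=max(K-S,0) → 23.7438 15.9511 7.5472 0.0000 0.0000 0.0000 0.0000 0.0000 0.0000
k=7: j=0 S=103.1690 intr=19.9210 cont=19.5361 V=19.9210[EX]; j=1 S=111.2615 intr=11.8285 cont=11.4435 V=11.8285[EX]; j=2 S=119.9888 intr=3.1012 cont=3.5203 V=3.5203[hold]; j=3 S=129.4007 intr=0.0000 cont=0.0000 V=0.0000[hold]; j=4 S=139.5509 intr=0.0000 cont=0.0000 V=0.0000[hold]; j=5 S=150.4972 intr=0.0000 cont=0.0000 V=0.0000[hold]; j=6 S=162.3021 intr=0.0000 cont=0.0000 V=0.0000[hold]; j=7 S=175.0330 intr=0.0000 cont=0.0000 V=0.0000[hold]  S*(7)=111.2615
k=6: j=0 S=107.1389 intr=15.9511 cont=15.5662 V=15.9511[EX]; j=1 S=115.5428 intr=7.5472 cont=7.3846 V=7.5472[EX]; j=2 S=124.6060 intr=0.0000 cont=1.6420 V=1.6420[hold]; j=3 S=134.3800 intr=0.0000 cont=0.0000 V=0.0000[hold]; j=4 S=144.9207 intr=0.0000 cont=0.0000 V=0.0000[hold]; j=5 S=156.2882 intr=0.0000 cont=0.0000 V=0.0000[hold]; j=6 S=168.5474 intr=0.0000 cont=0.0000 V=0.0000[hold]  S*(6)=115.5428
k=5: j=0 S=111.2615 intr=11.8285 cont=11.4435 V=11.8285[EX]; j=1 S=119.9888 intr=3.1012 cont=4.3913 V=4.3913[hold]; j=2 S=129.4007 intr=0.0000 cont=0.7659 V=0.7659[hold]; j=3 S=139.5509 intr=0.0000 cont=0.0000 V=0.0000[hold]; j=4 S=150.4972 intr=0.0000 cont=0.0000 V=0.0000[hold]; j=5 S=162.3021 intr=0.0000 cont=0.0000 V=0.0000[hold]  S*(5)=111.2615
k=4: j=0 S=115.5428 intr=7.5472 cont=7.8466 V=7.8466[hold]; j=1 S=124.6060 intr=0.0000 cont=2.4546 V=2.4546[hold]; j=2 S=134.3800 intr=0.0000 cont=0.3573 V=0.3573[hold]; j=3 S=144.9207 intr=0.0000 cont=0.0000 V=0.0000[hold]; j=4 S=156.2882 intr=0.0000 cont=0.0000 V=0.0000[hold]  S*(4)=-
k=3: j=0 S=119.9888 intr=3.1012 cont=4.9620 V=4.9620[hold]; j=1 S=129.4007 intr=0.0000 cont=1.3344 V=1.3344[hold]; j=2 S=139.5509 intr=0.0000 cont=0.1666 V=0.1666[hold]; j=3 S=150.4972 intr=0.0000 cont=0.0000 V=0.0000[hold]  S*(3)=-
k=2: j=0 S=124.6060 intr=0.0000 cont=3.0223 V=3.0223[hold]; j=1 S=134.3800 intr=0.0000 cont=0.7108 V=0.7108[hold]; j=2 S=144.9207 intr=0.0000 cont=0.0777 V=0.0777[hold]  S*(2)=-
k=1: j=0 S=129.4007 intr=0.0000 cont=1.7868 V=1.7868[hold]; j=1 S=139.5509 intr=0.0000 cont=0.3728 V=0.3728[hold]  S*(1)=-
k=0: j=0 S=134.3800 intr=0.0000 cont=1.0312 V=1.0312[hold]  S*(0)=-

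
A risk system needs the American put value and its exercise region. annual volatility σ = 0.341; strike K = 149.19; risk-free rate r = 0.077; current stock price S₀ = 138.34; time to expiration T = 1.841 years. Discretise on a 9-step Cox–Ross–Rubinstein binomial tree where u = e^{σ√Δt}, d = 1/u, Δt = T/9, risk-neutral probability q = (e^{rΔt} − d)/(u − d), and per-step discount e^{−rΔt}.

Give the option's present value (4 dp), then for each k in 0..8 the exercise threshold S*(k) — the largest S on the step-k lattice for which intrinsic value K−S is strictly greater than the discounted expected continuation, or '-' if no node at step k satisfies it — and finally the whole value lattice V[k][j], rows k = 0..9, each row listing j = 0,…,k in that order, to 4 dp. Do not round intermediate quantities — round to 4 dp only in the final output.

price = 23.7750
boundary = - - 101.6221 87.0980 101.6221 87.0980 101.6221 118.5681 101.6221
tree:
23.7750
34.1297 14.6727
47.5679 22.4181 7.7678
62.0920 33.2293 12.8399 3.1890
74.5403 47.5679 20.6345 5.8315 0.7770
85.2094 62.0920 32.0216 10.4539 1.6202 0.0000
94.3537 74.5403 47.5679 18.2417 3.3781 0.0000 0.0000
102.1910 85.2094 62.0920 30.6219 7.0436 0.0000 0.0000 0.0000
108.9082 94.3537 74.5403 47.5679 14.6863 0.0000 0.0000 0.0000 0.0000
114.6654 102.1910 85.2094 62.0920 30.6219 0.0000 0.0000 0.0000 0.0000 0.0000

params: Δt=0.20456 u=1.16676 d=0.85708 q=0.51278 e^(-rΔt)=0.98437
t_9 payoffs: 114.6654 102.1910 85.2094 62.0920 30.6219 0.0000 0.0000 0.0000 0.0000 0.0000
t_8: node(8,0) S=40.2818 payoff=108.9082 vs cont=106.5768 → 108.9082 [stop]  node(8,1) S=54.8363 payoff=94.3537 vs cont=92.0222 → 94.3537 [stop]  node(8,2) S=74.6497 payoff=74.5403 vs cont=72.2088 → 74.5403 [stop]  node(8,3) S=101.6221 payoff=47.5679 vs cont=45.2365 → 47.5679 [stop]  node(8,4) S=138.3400 payoff=10.8500 vs cont=14.6863 → 14.6863 [wait]  node(8,5) S=188.3248 payoff=0.0000 vs cont=0.0000 → 0.0000 [wait]  node(8,6) S=256.3700 payoff=0.0000 vs cont=0.0000 → 0.0000 [wait]  node(8,7) S=349.0013 payoff=0.0000 vs cont=0.0000 → 0.0000 [wait]  node(8,8) S=475.1019 payoff=0.0000 vs cont=0.0000 → 0.0000 [wait]  ⇒ S*(8)=101.6221
t_7: node(7,0) S=46.9990 payoff=102.1910 vs cont=99.8595 → 102.1910 [stop]  node(7,1) S=63.9806 payoff=85.2094 vs cont=82.8779 → 85.2094 [stop]  node(7,2) S=87.0980 payoff=62.0920 vs cont=59.7606 → 62.0920 [stop]  node(7,3) S=118.5681 payoff=30.6219 vs cont=30.2269 → 30.6219 [stop]  node(7,4) S=161.4090 payoff=0.0000 vs cont=7.0436 → 7.0436 [wait]  node(7,5) S=219.7290 payoff=0.0000 vs cont=0.0000 → 0.0000 [wait]  node(7,6) S=299.1212 payoff=0.0000 vs cont=0.0000 → 0.0000 [wait]  node(7,7) S=407.1992 payoff=0.0000 vs cont=0.0000 → 0.0000 [wait]  ⇒ S*(7)=118.5681
t_6: node(6,0) S=54.8363 payoff=94.3537 vs cont=92.0222 → 94.3537 [stop]  node(6,1) S=74.6497 payoff=74.5403 vs cont=72.2088 → 74.5403 [stop]  node(6,2) S=101.6221 payoff=47.5679 vs cont=45.2365 → 47.5679 [stop]  node(6,3) S=138.3400 payoff=10.8500 vs cont=18.2417 → 18.2417 [wait]  node(6,4) S=188.3248 payoff=0.0000 vs cont=3.3781 → 3.3781 [wait]  node(6,5) S=256.3700 payoff=0.0000 vs cont=0.0000 → 0.0000 [wait]  node(6,6) S=349.0013 payoff=0.0000 vs cont=0.0000 → 0.0000 [wait]  ⇒ S*(6)=101.6221
t_5: node(5,0) S=63.9806 payoff=85.2094 vs cont=82.8779 → 85.2094 [stop]  node(5,1) S=87.0980 payoff=62.0920 vs cont=59.7606 → 62.0920 [stop]  node(5,2) S=118.5681 payoff=30.6219 vs cont=32.0216 → 32.0216 [wait]  node(5,3) S=161.4090 payoff=0.0000 vs cont=10.4539 → 10.4539 [wait]  node(5,4) S=219.7290 payoff=0.0000 vs cont=1.6202 → 1.6202 [wait]  node(5,5) S=299.1212 payoff=0.0000 vs cont=0.0000 → 0.0000 [wait]  ⇒ S*(5)=87.0980
t_4: node(4,0) S=74.6497 payoff=74.5403 vs cont=72.2088 → 74.5403 [stop]  node(4,1) S=101.6221 payoff=47.5679 vs cont=45.9430 → 47.5679 [stop]  node(4,2) S=138.3400 payoff=10.8500 vs cont=20.6345 → 20.6345 [wait]  node(4,3) S=188.3248 payoff=0.0000 vs cont=5.8315 → 5.8315 [wait]  node(4,4) S=256.3700 payoff=0.0000 vs cont=0.7770 → 0.7770 [wait]  ⇒ S*(4)=101.6221
t_3: node(3,0) S=87.0980 payoff=62.0920 vs cont=59.7606 → 62.0920 [stop]  node(3,1) S=118.5681 payoff=30.6219 vs cont=33.2293 → 33.2293 [wait]  node(3,2) S=161.4090 payoff=0.0000 vs cont=12.8399 → 12.8399 [wait]  node(3,3) S=219.7290 payoff=0.0000 vs cont=3.1890 → 3.1890 [wait]  ⇒ S*(3)=87.0980
t_2: node(2,0) S=101.6221 payoff=47.5679 vs cont=46.5526 → 47.5679 [stop]  node(2,1) S=138.3400 payoff=10.8500 vs cont=22.4181 → 22.4181 [wait]  node(2,2) S=188.3248 payoff=0.0000 vs cont=7.7678 → 7.7678 [wait]  ⇒ S*(2)=101.6221
t_1: node(1,0) S=118.5681 payoff=30.6219 vs cont=34.1297 → 34.1297 [wait]  node(1,1) S=161.4090 payoff=0.0000 vs cont=14.6727 → 14.6727 [wait]  ⇒ S*(1)=-
t_0: node(0,0) S=138.3400 payoff=10.8500 vs cont=23.7750 → 23.7750 [wait]  ⇒ S*(0)=-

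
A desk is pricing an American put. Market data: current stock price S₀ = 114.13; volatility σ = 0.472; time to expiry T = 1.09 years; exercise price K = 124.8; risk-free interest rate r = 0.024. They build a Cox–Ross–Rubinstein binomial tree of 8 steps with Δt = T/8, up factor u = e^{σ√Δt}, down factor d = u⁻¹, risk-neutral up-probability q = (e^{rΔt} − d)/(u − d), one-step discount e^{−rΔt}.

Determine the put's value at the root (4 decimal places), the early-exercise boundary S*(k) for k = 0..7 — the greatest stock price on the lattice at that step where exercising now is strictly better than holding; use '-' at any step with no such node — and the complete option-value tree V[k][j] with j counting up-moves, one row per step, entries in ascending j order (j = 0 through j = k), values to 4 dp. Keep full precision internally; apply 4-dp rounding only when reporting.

Δt=0.13625, u=1.19032, d=0.84011, q=0.46591, disc=e^(-rΔt)=0.99674
k=8 terminal: V=max(K-S,0) → 96.4808 84.6754 67.9487 44.2492 10.6700 0.0000 0.0000 0.0000 0.0000
k=7: j=0 S=33.7090 intr=91.0910 cont=90.6836 V=91.0910[EX]; j=1 S=47.7612 intr=77.0388 cont=76.6314 V=77.0388[EX]; j=2 S=67.6714 intr=57.1286 cont=56.7212 V=57.1286[EX]; j=3 S=95.8815 intr=28.9185 cont=28.5111 V=28.9185[EX]; j=4 S=135.8516 intr=0.0000 cont=5.6802 V=5.6802[hold]; j=5 S=192.4840 intr=0.0000 cont=0.0000 V=0.0000[hold]; j=6 S=272.7247 intr=0.0000 cont=0.0000 V=0.0000[hold]; j=7 S=386.4152 intr=0.0000 cont=0.0000 V=0.0000[hold]  S*(7)=95.8815
k=6: j=0 S=40.1246 intr=84.6754 cont=84.2680 V=84.6754[EX]; j=1 S=56.8513 intr=67.9487 cont=67.5413 V=67.9487[EX]; j=2 S=80.5508 intr=44.2492 cont=43.8417 V=44.2492[EX]; j=3 S=114.1300 intr=10.6700 cont=18.0326 V=18.0326[hold]; j=4 S=161.7073 intr=0.0000 cont=3.0238 V=3.0238[hold]; j=5 S=229.1181 intr=0.0000 cont=0.0000 V=0.0000[hold]; j=6 S=324.6305 intr=0.0000 cont=0.0000 V=0.0000[hold]  S*(6)=80.5508
k=5: j=0 S=47.7612 intr=77.0388 cont=76.6314 V=77.0388[EX]; j=1 S=67.6714 intr=57.1286 cont=56.7212 V=57.1286[EX]; j=2 S=95.8815 intr=28.9185 cont=31.9301 V=31.9301[hold]; j=3 S=135.8516 intr=0.0000 cont=11.0039 V=11.0039[hold]; j=4 S=192.4840 intr=0.0000 cont=1.6097 V=1.6097[hold]; j=5 S=272.7247 intr=0.0000 cont=0.0000 V=0.0000[hold]  S*(5)=67.6714
k=4: j=0 S=56.8513 intr=67.9487 cont=67.5413 V=67.9487[EX]; j=1 S=80.5508 intr=44.2492 cont=45.2403 V=45.2403[hold]; j=2 S=114.1300 intr=10.6700 cont=22.1080 V=22.1080[hold]; j=3 S=161.7073 intr=0.0000 cont=6.6055 V=6.6055[hold]; j=4 S=229.1181 intr=0.0000 cont=0.8569 V=0.8569[hold]  S*(4)=56.8513
k=3: j=0 S=67.6714 intr=57.1286 cont=57.1814 V=57.1814[hold]; j=1 S=95.8815 intr=28.9185 cont=34.3503 V=34.3503[hold]; j=2 S=135.8516 intr=0.0000 cont=14.8367 V=14.8367[hold]; j=3 S=192.4840 intr=0.0000 cont=3.9144 V=3.9144[hold]  S*(3)=-
k=2: j=0 S=80.5508 intr=44.2492 cont=46.3923 V=46.3923[hold]; j=1 S=114.1300 intr=10.6700 cont=25.1763 V=25.1763[hold]; j=2 S=161.7073 intr=0.0000 cont=9.7161 V=9.7161[hold]  S*(2)=-
k=1: j=0 S=95.8815 intr=28.9185 cont=36.3885 V=36.3885[hold]; j=1 S=135.8516 intr=0.0000 cont=17.9146 V=17.9146[hold]  S*(1)=-
k=0: j=0 S=114.1300 intr=10.6700 cont=27.6907 V=27.6907[hold]  S*(0)=-

price = 27.6907
boundary = - - - - 56.8513 67.6714 80.5508 95.8815
tree:
27.6907
36.3885 17.9146
46.3923 25.1763 9.7161
57.1814 34.3503 14.8367 3.9144
67.9487 45.2403 22.1080 6.6055 0.8569
77.0388 57.1286 31.9301 11.0039 1.6097 0.0000
84.6754 67.9487 44.2492 18.0326 3.0238 0.0000 0.0000
91.0910 77.0388 57.1286 28.9185 5.6802 0.0000 0.0000 0.0000
96.4808 84.6754 67.9487 44.2492 10.6700 0.0000 0.0000 0.0000 0.0000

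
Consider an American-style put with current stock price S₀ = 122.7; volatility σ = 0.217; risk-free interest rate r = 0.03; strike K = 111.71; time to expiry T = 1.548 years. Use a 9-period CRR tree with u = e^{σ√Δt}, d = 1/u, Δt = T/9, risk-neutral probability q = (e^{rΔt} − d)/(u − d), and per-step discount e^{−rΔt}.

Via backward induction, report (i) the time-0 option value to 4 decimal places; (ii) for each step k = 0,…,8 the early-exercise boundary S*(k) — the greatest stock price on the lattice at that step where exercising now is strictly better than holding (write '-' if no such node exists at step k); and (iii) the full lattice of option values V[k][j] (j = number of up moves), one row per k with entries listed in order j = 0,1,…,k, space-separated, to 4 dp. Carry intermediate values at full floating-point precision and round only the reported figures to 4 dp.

Δt=0.17200  u=1.09417  d=0.91393  q=0.50622  discount=0.99485
step 9 (expiry): payoffs max(K−S,0) = 57.1240 46.3592 33.4715 18.0423 0.0000 0.0000 0.0000 0.0000 0.0000 0.0000
step 8: (k=8,j=0): S=59.7263, (K−S)⁺=51.9837, hold=51.4087 ⇒ V=51.9837 exercise | (k=8,j=1): S=71.5049, (K−S)⁺=40.2051, hold=39.6302 ⇒ V=40.2051 exercise | (k=8,j=2): S=85.6062, (K−S)⁺=26.1038, hold=25.5289 ⇒ V=26.1038 exercise | (k=8,j=3): S=102.4884, (K−S)⁺=9.2216, hold=8.8631 ⇒ V=9.2216 exercise | (k=8,j=4): S=122.7000, (K−S)⁺=0.0000, hold=0.0000 ⇒ V=0.0000 continue | (k=8,j=5): S=146.8974, (K−S)⁺=0.0000, hold=0.0000 ⇒ V=0.0000 continue | (k=8,j=6): S=175.8668, (K−S)⁺=0.0000, hold=0.0000 ⇒ V=0.0000 continue | (k=8,j=7): S=210.5492, (K−S)⁺=0.0000, hold=0.0000 ⇒ V=0.0000 continue | (k=8,j=8): S=252.0712, (K−S)⁺=0.0000, hold=0.0000 ⇒ V=0.0000 continue  boundary S*=102.4884
step 7: (k=7,j=0): S=65.3508, (K−S)⁺=46.3592, hold=45.7843 ⇒ V=46.3592 exercise | (k=7,j=1): S=78.2385, (K−S)⁺=33.4715, hold=32.8966 ⇒ V=33.4715 exercise | (k=7,j=2): S=93.6677, (K−S)⁺=18.0423, hold=17.4673 ⇒ V=18.0423 exercise | (k=7,j=3): S=112.1398, (K−S)⁺=0.0000, hold=4.5300 ⇒ V=4.5300 continue | (k=7,j=4): S=134.2547, (K−S)⁺=0.0000, hold=0.0000 ⇒ V=0.0000 continue | (k=7,j=5): S=160.7308, (K−S)⁺=0.0000, hold=0.0000 ⇒ V=0.0000 continue | (k=7,j=6): S=192.4282, (K−S)⁺=0.0000, hold=0.0000 ⇒ V=0.0000 continue | (k=7,j=7): S=230.3766, (K−S)⁺=0.0000, hold=0.0000 ⇒ V=0.0000 continue  boundary S*=93.6677
step 6: (k=6,j=0): S=71.5049, (K−S)⁺=40.2051, hold=39.6302 ⇒ V=40.2051 exercise | (k=6,j=1): S=85.6062, (K−S)⁺=26.1038, hold=25.5289 ⇒ V=26.1038 exercise | (k=6,j=2): S=102.4884, (K−S)⁺=9.2216, hold=11.1444 ⇒ V=11.1444 continue | (k=6,j=3): S=122.7000, (K−S)⁺=0.0000, hold=2.2253 ⇒ V=2.2253 continue | (k=6,j=4): S=146.8974, (K−S)⁺=0.0000, hold=0.0000 ⇒ V=0.0000 continue | (k=6,j=5): S=175.8668, (K−S)⁺=0.0000, hold=0.0000 ⇒ V=0.0000 continue | (k=6,j=6): S=210.5492, (K−S)⁺=0.0000, hold=0.0000 ⇒ V=0.0000 continue  boundary S*=85.6062
step 5: (k=5,j=0): S=78.2385, (K−S)⁺=33.4715, hold=32.8966 ⇒ V=33.4715 exercise | (k=5,j=1): S=93.6677, (K−S)⁺=18.0423, hold=18.4357 ⇒ V=18.4357 continue | (k=5,j=2): S=112.1398, (K−S)⁺=0.0000, hold=6.5953 ⇒ V=6.5953 continue | (k=5,j=3): S=134.2547, (K−S)⁺=0.0000, hold=1.0932 ⇒ V=1.0932 continue | (k=5,j=4): S=160.7308, (K−S)⁺=0.0000, hold=0.0000 ⇒ V=0.0000 continue | (k=5,j=5): S=192.4282, (K−S)⁺=0.0000, hold=0.0000 ⇒ V=0.0000 continue  boundary S*=78.2385
step 4: (k=4,j=0): S=85.6062, (K−S)⁺=26.1038, hold=25.7270 ⇒ V=26.1038 exercise | (k=4,j=1): S=102.4884, (K−S)⁺=9.2216, hold=12.3778 ⇒ V=12.3778 continue | (k=4,j=2): S=122.7000, (K−S)⁺=0.0000, hold=3.7904 ⇒ V=3.7904 continue | (k=4,j=3): S=146.8974, (K−S)⁺=0.0000, hold=0.5370 ⇒ V=0.5370 continue | (k=4,j=4): S=175.8668, (K−S)⁺=0.0000, hold=0.0000 ⇒ V=0.0000 continue  boundary S*=85.6062
step 3: (k=3,j=0): S=93.6677, (K−S)⁺=18.0423, hold=19.0569 ⇒ V=19.0569 continue | (k=3,j=1): S=112.1398, (K−S)⁺=0.0000, hold=7.9894 ⇒ V=7.9894 continue | (k=3,j=2): S=134.2547, (K−S)⁺=0.0000, hold=2.1324 ⇒ V=2.1324 continue | (k=3,j=3): S=160.7308, (K−S)⁺=0.0000, hold=0.2638 ⇒ V=0.2638 continue  boundary S*=-
step 2: (k=2,j=0): S=102.4884, (K−S)⁺=9.2216, hold=13.3850 ⇒ V=13.3850 continue | (k=2,j=1): S=122.7000, (K−S)⁺=0.0000, hold=4.9986 ⇒ V=4.9986 continue | (k=2,j=2): S=146.8974, (K−S)⁺=0.0000, hold=1.1804 ⇒ V=1.1804 continue  boundary S*=-
step 1: (k=1,j=0): S=112.1398, (K−S)⁺=0.0000, hold=9.0926 ⇒ V=9.0926 continue | (k=1,j=1): S=134.2547, (K−S)⁺=0.0000, hold=3.0500 ⇒ V=3.0500 continue  boundary S*=-
step 0: (k=0,j=0): S=122.7000, (K−S)⁺=0.0000, hold=6.0027 ⇒ V=6.0027 continue  boundary S*=-

price = 6.0027
boundary = - - - - 85.6062 78.2385 85.6062 93.6677 102.4884
tree:
6.0027
9.0926 3.0500
13.3850 4.9986 1.1804
19.0569 7.9894 2.1324 0.2638
26.1038 12.3778 3.7904 0.5370 0.0000
33.4715 18.4357 6.5953 1.0932 0.0000 0.0000
40.2051 26.1038 11.1444 2.2253 0.0000 0.0000 0.0000
46.3592 33.4715 18.0423 4.5300 0.0000 0.0000 0.0000 0.0000
51.9837 40.2051 26.1038 9.2216 0.0000 0.0000 0.0000 0.0000 0.0000
57.1240 46.3592 33.4715 18.0423 0.0000 0.0000 0.0000 0.0000 0.0000 0.0000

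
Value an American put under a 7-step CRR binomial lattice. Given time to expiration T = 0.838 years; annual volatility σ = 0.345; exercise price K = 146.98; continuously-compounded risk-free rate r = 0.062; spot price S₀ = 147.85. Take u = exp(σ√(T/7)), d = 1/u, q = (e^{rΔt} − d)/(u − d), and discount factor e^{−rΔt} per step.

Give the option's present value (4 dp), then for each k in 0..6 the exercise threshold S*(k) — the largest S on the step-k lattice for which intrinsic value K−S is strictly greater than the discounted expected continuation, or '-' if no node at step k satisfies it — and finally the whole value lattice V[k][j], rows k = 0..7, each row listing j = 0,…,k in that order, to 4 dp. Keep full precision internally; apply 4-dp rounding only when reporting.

price = 15.5025
boundary = - - - 103.3469 91.7183 103.3469 116.4498
tree:
15.5025
22.6620 8.6111
32.0503 13.6601 3.7167
43.6331 21.0050 6.5571 0.9465
55.2617 31.0504 11.3248 1.9121 0.0000
65.5819 43.6331 18.9955 3.8629 0.0000 0.0000
74.7408 55.2617 30.5302 7.8040 0.0000 0.0000 0.0000
82.8691 65.5819 43.6331 15.7661 0.0000 0.0000 0.0000 0.0000

Δt=0.11971  u=1.12679  d=0.88748  q=0.50132  discount=0.99261
step 7 (expiry): payoffs max(K−S,0) = 82.8691 65.5819 43.6331 15.7661 0.0000 0.0000 0.0000 0.0000
step 6: (k=6,j=0): S=72.2392, (K−S)⁺=74.7408, hold=73.6539 ⇒ V=74.7408 exercise | (k=6,j=1): S=91.7183, (K−S)⁺=55.2617, hold=54.1748 ⇒ V=55.2617 exercise | (k=6,j=2): S=116.4498, (K−S)⁺=30.5302, hold=29.4433 ⇒ V=30.5302 exercise | (k=6,j=3): S=147.8500, (K−S)⁺=0.0000, hold=7.8040 ⇒ V=7.8040 continue | (k=6,j=4): S=187.7172, (K−S)⁺=0.0000, hold=0.0000 ⇒ V=0.0000 continue | (k=6,j=5): S=238.3344, (K−S)⁺=0.0000, hold=0.0000 ⇒ V=0.0000 continue | (k=6,j=6): S=302.6004, (K−S)⁺=0.0000, hold=0.0000 ⇒ V=0.0000 continue  boundary S*=116.4498
step 5: (k=5,j=0): S=81.3981, (K−S)⁺=65.5819, hold=64.4950 ⇒ V=65.5819 exercise | (k=5,j=1): S=103.3469, (K−S)⁺=43.6331, hold=42.5463 ⇒ V=43.6331 exercise | (k=5,j=2): S=131.2139, (K−S)⁺=15.7661, hold=18.9955 ⇒ V=18.9955 continue | (k=5,j=3): S=166.5953, (K−S)⁺=0.0000, hold=3.8629 ⇒ V=3.8629 continue | (k=5,j=4): S=211.5171, (K−S)⁺=0.0000, hold=0.0000 ⇒ V=0.0000 continue | (k=5,j=5): S=268.5518, (K−S)⁺=0.0000, hold=0.0000 ⇒ V=0.0000 continue  boundary S*=103.3469
step 4: (k=4,j=0): S=91.7183, (K−S)⁺=55.2617, hold=54.1748 ⇒ V=55.2617 exercise | (k=4,j=1): S=116.4498, (K−S)⁺=30.5302, hold=31.0504 ⇒ V=31.0504 continue | (k=4,j=2): S=147.8500, (K−S)⁺=0.0000, hold=11.3248 ⇒ V=11.3248 continue | (k=4,j=3): S=187.7172, (K−S)⁺=0.0000, hold=1.9121 ⇒ V=1.9121 continue | (k=4,j=4): S=238.3344, (K−S)⁺=0.0000, hold=0.0000 ⇒ V=0.0000 continue  boundary S*=91.7183
step 3: (k=3,j=0): S=103.3469, (K−S)⁺=43.6331, hold=42.8051 ⇒ V=43.6331 exercise | (k=3,j=1): S=131.2139, (K−S)⁺=15.7661, hold=21.0050 ⇒ V=21.0050 continue | (k=3,j=2): S=166.5953, (K−S)⁺=0.0000, hold=6.5571 ⇒ V=6.5571 continue | (k=3,j=3): S=211.5171, (K−S)⁺=0.0000, hold=0.9465 ⇒ V=0.9465 continue  boundary S*=103.3469
step 2: (k=2,j=0): S=116.4498, (K−S)⁺=30.5302, hold=32.0503 ⇒ V=32.0503 continue | (k=2,j=1): S=147.8500, (K−S)⁺=0.0000, hold=13.6601 ⇒ V=13.6601 continue | (k=2,j=2): S=187.7172, (K−S)⁺=0.0000, hold=3.7167 ⇒ V=3.7167 continue  boundary S*=-
step 1: (k=1,j=0): S=131.2139, (K−S)⁺=15.7661, hold=22.6620 ⇒ V=22.6620 continue | (k=1,j=1): S=166.5953, (K−S)⁺=0.0000, hold=8.6111 ⇒ V=8.6111 continue  boundary S*=-
step 0: (k=0,j=0): S=147.8500, (K−S)⁺=0.0000, hold=15.5025 ⇒ V=15.5025 continue  boundary S*=-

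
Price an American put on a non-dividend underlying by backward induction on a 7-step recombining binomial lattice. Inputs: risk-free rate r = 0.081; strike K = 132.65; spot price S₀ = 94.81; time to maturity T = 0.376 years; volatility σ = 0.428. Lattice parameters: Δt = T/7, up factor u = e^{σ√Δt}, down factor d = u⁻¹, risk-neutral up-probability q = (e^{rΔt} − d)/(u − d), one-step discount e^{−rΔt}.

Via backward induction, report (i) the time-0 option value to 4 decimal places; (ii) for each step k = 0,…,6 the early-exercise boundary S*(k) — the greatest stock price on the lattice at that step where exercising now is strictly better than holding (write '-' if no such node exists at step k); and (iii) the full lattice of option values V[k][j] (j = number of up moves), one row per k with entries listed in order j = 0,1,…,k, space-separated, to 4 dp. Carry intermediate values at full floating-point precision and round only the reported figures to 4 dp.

Δt=0.05371  u=1.10428  d=0.90557  q=0.49716  discount=0.99566
step 7 (expiry): payoffs max(K−S,0) = 85.3026 74.9128 62.2431 46.7933 27.9531 4.9787 0.0000 0.0000
step 6: (k=6,j=0): S=52.2848, (K−S)⁺=80.3652, hold=79.7893 ⇒ V=80.3652 exercise | (k=6,j=1): S=63.7581, (K−S)⁺=68.8919, hold=68.3160 ⇒ V=68.8919 exercise | (k=6,j=2): S=77.7490, (K−S)⁺=54.9010, hold=54.3251 ⇒ V=54.9010 exercise | (k=6,j=3): S=94.8100, (K−S)⁺=37.8400, hold=37.2641 ⇒ V=37.8400 exercise | (k=6,j=4): S=115.6148, (K−S)⁺=17.0352, hold=16.4593 ⇒ V=17.0352 exercise | (k=6,j=5): S=140.9851, (K−S)⁺=0.0000, hold=2.4926 ⇒ V=2.4926 continue | (k=6,j=6): S=171.9224, (K−S)⁺=0.0000, hold=0.0000 ⇒ V=0.0000 continue  boundary S*=115.6148
step 5: (k=5,j=0): S=57.7372, (K−S)⁺=74.9128, hold=74.3369 ⇒ V=74.9128 exercise | (k=5,j=1): S=70.4069, (K−S)⁺=62.2431, hold=61.6673 ⇒ V=62.2431 exercise | (k=5,j=2): S=85.8567, (K−S)⁺=46.7933, hold=46.2174 ⇒ V=46.7933 exercise | (k=5,j=3): S=104.6969, (K−S)⁺=27.9531, hold=27.3772 ⇒ V=27.9531 exercise | (k=5,j=4): S=127.6713, (K−S)⁺=4.9787, hold=9.7625 ⇒ V=9.7625 continue | (k=5,j=5): S=155.6872, (K−S)⁺=0.0000, hold=1.2479 ⇒ V=1.2479 continue  boundary S*=104.6969
step 4: (k=4,j=0): S=63.7581, (K−S)⁺=68.8919, hold=68.3160 ⇒ V=68.8919 exercise | (k=4,j=1): S=77.7490, (K−S)⁺=54.9010, hold=54.3251 ⇒ V=54.9010 exercise | (k=4,j=2): S=94.8100, (K−S)⁺=37.8400, hold=37.2641 ⇒ V=37.8400 exercise | (k=4,j=3): S=115.6148, (K−S)⁺=17.0352, hold=18.8273 ⇒ V=18.8273 continue | (k=4,j=4): S=140.9851, (K−S)⁺=0.0000, hold=5.5054 ⇒ V=5.5054 continue  boundary S*=94.8100
step 3: (k=3,j=0): S=70.4069, (K−S)⁺=62.2431, hold=61.6673 ⇒ V=62.2431 exercise | (k=3,j=1): S=85.8567, (K−S)⁺=46.7933, hold=46.2174 ⇒ V=46.7933 exercise | (k=3,j=2): S=104.6969, (K−S)⁺=27.9531, hold=28.2643 ⇒ V=28.2643 continue | (k=3,j=3): S=127.6713, (K−S)⁺=4.9787, hold=12.1511 ⇒ V=12.1511 continue  boundary S*=85.8567
step 2: (k=2,j=0): S=77.7490, (K−S)⁺=54.9010, hold=54.3251 ⇒ V=54.9010 exercise | (k=2,j=1): S=94.8100, (K−S)⁺=37.8400, hold=37.4182 ⇒ V=37.8400 exercise | (k=2,j=2): S=115.6148, (K−S)⁺=17.0352, hold=20.1655 ⇒ V=20.1655 continue  boundary S*=94.8100
step 1: (k=1,j=0): S=85.8567, (K−S)⁺=46.7933, hold=46.2174 ⇒ V=46.7933 exercise | (k=1,j=1): S=104.6969, (K−S)⁺=27.9531, hold=28.9267 ⇒ V=28.9267 continue  boundary S*=85.8567
step 0: (k=0,j=0): S=94.8100, (K−S)⁺=37.8400, hold=37.7461 ⇒ V=37.8400 exercise  boundary S*=94.8100

price = 37.8400
boundary = 94.8100 85.8567 94.8100 85.8567 94.8100 104.6969 115.6148
tree:
37.8400
46.7933 28.9267
54.9010 37.8400 20.1655
62.2431 46.7933 28.2643 12.1511
68.8919 54.9010 37.8400 18.8273 5.5054
74.9128 62.2431 46.7933 27.9531 9.7625 1.2479
80.3652 68.8919 54.9010 37.8400 17.0352 2.4926 0.0000
85.3026 74.9128 62.2431 46.7933 27.9531 4.9787 0.0000 0.0000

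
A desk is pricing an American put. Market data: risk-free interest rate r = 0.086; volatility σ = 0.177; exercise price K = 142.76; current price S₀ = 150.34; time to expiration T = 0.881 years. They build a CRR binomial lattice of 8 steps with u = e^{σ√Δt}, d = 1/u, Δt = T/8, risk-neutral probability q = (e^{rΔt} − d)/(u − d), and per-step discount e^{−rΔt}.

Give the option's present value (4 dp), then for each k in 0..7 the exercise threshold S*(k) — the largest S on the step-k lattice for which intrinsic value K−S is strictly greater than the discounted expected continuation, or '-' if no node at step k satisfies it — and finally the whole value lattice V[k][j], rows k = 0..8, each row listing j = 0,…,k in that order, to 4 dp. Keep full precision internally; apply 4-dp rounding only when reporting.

params: Δt=0.11013 u=1.06050 d=0.94295 q=0.56628 e^(-rΔt)=0.99057
t_8 payoffs: 48.7878 37.0739 23.8997 9.0833 0.0000 0.0000 0.0000 0.0000 0.0000
t_7: node(7,0) S=99.6572 payoff=43.1028 vs cont=41.7572 → 43.1028 [stop]  node(7,1) S=112.0798 payoff=30.6802 vs cont=29.3345 → 30.6802 [stop]  node(7,2) S=126.0510 payoff=16.7090 vs cont=15.3633 → 16.7090 [stop]  node(7,3) S=141.7637 payoff=0.9963 vs cont=3.9025 → 3.9025 [wait]  node(7,4) S=159.4351 payoff=0.0000 vs cont=0.0000 → 0.0000 [wait]  node(7,5) S=179.3093 payoff=0.0000 vs cont=0.0000 → 0.0000 [wait]  node(7,6) S=201.6609 payoff=0.0000 vs cont=0.0000 → 0.0000 [wait]  node(7,7) S=226.7987 payoff=0.0000 vs cont=0.0000 → 0.0000 [wait]  ⇒ S*(7)=126.0510
t_6: node(6,0) S=105.6861 payoff=37.0739 vs cont=35.7282 → 37.0739 [stop]  node(6,1) S=118.8603 payoff=23.8997 vs cont=22.5540 → 23.8997 [stop]  node(6,2) S=133.6767 payoff=9.0833 vs cont=9.3679 → 9.3679 [wait]  node(6,3) S=150.3400 payoff=0.0000 vs cont=1.6767 → 1.6767 [wait]  node(6,4) S=169.0804 payoff=0.0000 vs cont=0.0000 → 0.0000 [wait]  node(6,5) S=190.1570 payoff=0.0000 vs cont=0.0000 → 0.0000 [wait]  node(6,6) S=213.8607 payoff=0.0000 vs cont=0.0000 → 0.0000 [wait]  ⇒ S*(6)=118.8603
t_5: node(5,0) S=112.0798 payoff=30.6802 vs cont=29.3345 → 30.6802 [stop]  node(5,1) S=126.0510 payoff=16.7090 vs cont=15.5230 → 16.7090 [stop]  node(5,2) S=141.7637 payoff=0.9963 vs cont=4.9653 → 4.9653 [wait]  node(5,3) S=159.4351 payoff=0.0000 vs cont=0.7204 → 0.7204 [wait]  node(5,4) S=179.3093 payoff=0.0000 vs cont=0.0000 → 0.0000 [wait]  node(5,5) S=201.6609 payoff=0.0000 vs cont=0.0000 → 0.0000 [wait]  ⇒ S*(5)=126.0510
t_4: node(4,0) S=118.8603 payoff=23.8997 vs cont=22.5540 → 23.8997 [stop]  node(4,1) S=133.6767 payoff=9.0833 vs cont=9.9640 → 9.9640 [wait]  node(4,2) S=150.3400 payoff=0.0000 vs cont=2.5373 → 2.5373 [wait]  node(4,3) S=169.0804 payoff=0.0000 vs cont=0.3095 → 0.3095 [wait]  node(4,4) S=190.1570 payoff=0.0000 vs cont=0.0000 → 0.0000 [wait]  ⇒ S*(4)=118.8603
t_3: node(3,0) S=126.0510 payoff=16.7090 vs cont=15.8574 → 16.7090 [stop]  node(3,1) S=141.7637 payoff=0.9963 vs cont=5.7042 → 5.7042 [wait]  node(3,2) S=159.4351 payoff=0.0000 vs cont=1.2637 → 1.2637 [wait]  node(3,3) S=179.3093 payoff=0.0000 vs cont=0.1330 → 0.1330 [wait]  ⇒ S*(3)=126.0510
t_2: node(2,0) S=133.6767 payoff=9.0833 vs cont=10.3785 → 10.3785 [wait]  node(2,1) S=150.3400 payoff=0.0000 vs cont=3.1596 → 3.1596 [wait]  node(2,2) S=169.0804 payoff=0.0000 vs cont=0.6175 → 0.6175 [wait]  ⇒ S*(2)=-
t_1: node(1,0) S=141.7637 payoff=0.9963 vs cont=6.2313 → 6.2313 [wait]  node(1,1) S=159.4351 payoff=0.0000 vs cont=1.7039 → 1.7039 [wait]  ⇒ S*(1)=-
t_0: node(0,0) S=150.3400 payoff=0.0000 vs cont=3.6330 → 3.6330 [wait]  ⇒ S*(0)=-

price = 3.6330
boundary = - - - 126.0510 118.8603 126.0510 118.8603 126.0510
tree:
3.6330
6.2313 1.7039
10.3785 3.1596 0.6175
16.7090 5.7042 1.2637 0.1330
23.8997 9.9640 2.5373 0.3095 0.0000
30.6802 16.7090 4.9653 0.7204 0.0000 0.0000
37.0739 23.8997 9.3679 1.6767 0.0000 0.0000 0.0000
43.1028 30.6802 16.7090 3.9025 0.0000 0.0000 0.0000 0.0000
48.7878 37.0739 23.8997 9.0833 0.0000 0.0000 0.0000 0.0000 0.0000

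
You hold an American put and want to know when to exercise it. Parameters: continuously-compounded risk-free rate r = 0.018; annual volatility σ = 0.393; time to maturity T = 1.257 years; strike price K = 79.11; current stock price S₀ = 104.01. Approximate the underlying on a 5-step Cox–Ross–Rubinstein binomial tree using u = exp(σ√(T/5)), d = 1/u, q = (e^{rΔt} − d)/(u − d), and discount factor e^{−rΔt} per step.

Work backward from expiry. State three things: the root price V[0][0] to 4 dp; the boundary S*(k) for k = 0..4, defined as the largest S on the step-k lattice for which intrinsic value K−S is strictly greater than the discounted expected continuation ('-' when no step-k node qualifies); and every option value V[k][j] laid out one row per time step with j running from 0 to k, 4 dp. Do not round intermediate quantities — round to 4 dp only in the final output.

Δt=0.25140, u=1.21780, d=0.82115, q=0.46233, disc=e^(-rΔt)=0.99549
k=5 terminal: V=max(K-S,0) → 40.2782 21.5206 0.0000 0.0000 0.0000 0.0000
k=4: j=0 S=47.2895 intr=31.8205 cont=31.4633 V=31.8205[EX]; j=1 S=70.1326 intr=8.9774 cont=11.5187 V=11.5187[hold]; j=2 S=104.0100 intr=0.0000 cont=0.0000 V=0.0000[hold]; j=3 S=154.2517 intr=0.0000 cont=0.0000 V=0.0000[hold]; j=4 S=228.7626 intr=0.0000 cont=0.0000 V=0.0000[hold]  S*(4)=47.2895
k=3: j=0 S=57.5894 intr=21.5206 cont=22.3330 V=22.3330[hold]; j=1 S=85.4078 intr=0.0000 cont=6.1653 V=6.1653[hold]; j=2 S=126.6638 intr=0.0000 cont=0.0000 V=0.0000[hold]; j=3 S=187.8484 intr=0.0000 cont=0.0000 V=0.0000[hold]  S*(3)=-
k=2: j=0 S=70.1326 intr=8.9774 cont=14.7911 V=14.7911[hold]; j=1 S=104.0100 intr=0.0000 cont=3.2999 V=3.2999[hold]; j=2 S=154.2517 intr=0.0000 cont=0.0000 V=0.0000[hold]  S*(2)=-
k=1: j=0 S=85.4078 intr=0.0000 cont=9.4356 V=9.4356[hold]; j=1 S=126.6638 intr=0.0000 cont=1.7663 V=1.7663[hold]  S*(1)=-
k=0: j=0 S=104.0100 intr=0.0000 cont=5.8632 V=5.8632[hold]  S*(0)=-

price = 5.8632
boundary = - - - - 47.2895
tree:
5.8632
9.4356 1.7663
14.7911 3.2999 0.0000
22.3330 6.1653 0.0000 0.0000
31.8205 11.5187 0.0000 0.0000 0.0000
40.2782 21.5206 0.0000 0.0000 0.0000 0.0000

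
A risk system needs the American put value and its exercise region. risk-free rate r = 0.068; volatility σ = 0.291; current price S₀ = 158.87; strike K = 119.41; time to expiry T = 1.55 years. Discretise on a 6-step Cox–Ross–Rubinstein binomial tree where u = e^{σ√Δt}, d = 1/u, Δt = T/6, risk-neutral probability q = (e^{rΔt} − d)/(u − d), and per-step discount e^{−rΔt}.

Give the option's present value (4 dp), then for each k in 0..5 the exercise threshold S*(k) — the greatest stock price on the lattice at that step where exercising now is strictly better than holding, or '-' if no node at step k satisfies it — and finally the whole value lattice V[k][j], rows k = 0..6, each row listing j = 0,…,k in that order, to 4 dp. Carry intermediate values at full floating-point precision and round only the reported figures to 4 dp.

price = 3.4136
boundary = - - - - 87.9234 101.9386
tree:
3.4136
6.2217 0.9660
11.0824 1.9955 0.0591
19.1238 4.1176 0.1260 0.0000
31.4866 8.4868 0.2687 0.0000 0.0000
43.5749 17.4714 0.5730 0.0000 0.0000 0.0000
54.0013 31.4866 1.2221 0.0000 0.0000 0.0000 0.0000

Δt=0.25833  u=1.15940  d=0.86251  q=0.52278  discount=0.98259
step 6 (expiry): payoffs max(K−S,0) = 54.0013 31.4866 1.2221 0.0000 0.0000 0.0000 0.0000
step 5: (k=5,j=0): S=75.8351, (K−S)⁺=43.5749, hold=41.4956 ⇒ V=43.5749 exercise | (k=5,j=1): S=101.9386, (K−S)⁺=17.4714, hold=15.3921 ⇒ V=17.4714 exercise | (k=5,j=2): S=137.0274, (K−S)⁺=0.0000, hold=0.5730 ⇒ V=0.5730 continue | (k=5,j=3): S=184.1943, (K−S)⁺=0.0000, hold=0.0000 ⇒ V=0.0000 continue | (k=5,j=4): S=247.5968, (K−S)⁺=0.0000, hold=0.0000 ⇒ V=0.0000 continue | (k=5,j=5): S=332.8233, (K−S)⁺=0.0000, hold=0.0000 ⇒ V=0.0000 continue  boundary S*=101.9386
step 4: (k=4,j=0): S=87.9234, (K−S)⁺=31.4866, hold=29.4073 ⇒ V=31.4866 exercise | (k=4,j=1): S=118.1879, (K−S)⁺=1.2221, hold=8.4868 ⇒ V=8.4868 continue | (k=4,j=2): S=158.8700, (K−S)⁺=0.0000, hold=0.2687 ⇒ V=0.2687 continue | (k=4,j=3): S=213.5554, (K−S)⁺=0.0000, hold=0.0000 ⇒ V=0.0000 continue | (k=4,j=4): S=287.0644, (K−S)⁺=0.0000, hold=0.0000 ⇒ V=0.0000 continue  boundary S*=87.9234
step 3: (k=3,j=0): S=101.9386, (K−S)⁺=17.4714, hold=19.1238 ⇒ V=19.1238 continue | (k=3,j=1): S=137.0274, (K−S)⁺=0.0000, hold=4.1176 ⇒ V=4.1176 continue | (k=3,j=2): S=184.1943, (K−S)⁺=0.0000, hold=0.1260 ⇒ V=0.1260 continue | (k=3,j=3): S=247.5968, (K−S)⁺=0.0000, hold=0.0000 ⇒ V=0.0000 continue  boundary S*=-
step 2: (k=2,j=0): S=118.1879, (K−S)⁺=1.2221, hold=11.0824 ⇒ V=11.0824 continue | (k=2,j=1): S=158.8700, (K−S)⁺=0.0000, hold=1.9955 ⇒ V=1.9955 continue | (k=2,j=2): S=213.5554, (K−S)⁺=0.0000, hold=0.0591 ⇒ V=0.0591 continue  boundary S*=-
step 1: (k=1,j=0): S=137.0274, (K−S)⁺=0.0000, hold=6.2217 ⇒ V=6.2217 continue | (k=1,j=1): S=184.1943, (K−S)⁺=0.0000, hold=0.9660 ⇒ V=0.9660 continue  boundary S*=-
step 0: (k=0,j=0): S=158.8700, (K−S)⁺=0.0000, hold=3.4136 ⇒ V=3.4136 continue  boundary S*=-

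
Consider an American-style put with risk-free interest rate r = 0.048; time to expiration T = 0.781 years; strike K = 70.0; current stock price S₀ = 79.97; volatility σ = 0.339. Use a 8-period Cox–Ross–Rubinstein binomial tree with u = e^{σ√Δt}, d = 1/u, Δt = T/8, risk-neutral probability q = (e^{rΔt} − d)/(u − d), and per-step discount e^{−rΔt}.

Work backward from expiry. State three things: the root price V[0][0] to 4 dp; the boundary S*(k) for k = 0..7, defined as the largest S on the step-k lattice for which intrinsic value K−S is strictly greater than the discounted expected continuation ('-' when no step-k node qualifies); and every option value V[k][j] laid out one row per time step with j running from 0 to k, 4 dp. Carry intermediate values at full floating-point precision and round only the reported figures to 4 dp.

price = 4.2012
boundary = - - - - 52.3509 47.0894 52.3509 58.2003
tree:
4.2012
6.2991 2.1064
9.1900 3.4175 0.7925
12.9814 5.4196 1.4128 0.1688
17.6491 8.3553 2.4840 0.3363 0.0000
22.9106 12.4286 4.2901 0.6699 0.0000 0.0000
27.6432 17.6491 7.2348 1.3346 0.0000 0.0000 0.0000
31.9002 22.9106 11.7997 2.6588 0.0000 0.0000 0.0000 0.0000
35.7294 27.6432 17.6491 5.2968 0.0000 0.0000 0.0000 0.0000 0.0000

params: Δt=0.09763 u=1.11173 d=0.89950 q=0.49568 e^(-rΔt)=0.99532
t_8 payoffs: 35.7294 27.6432 17.6491 5.2968 0.0000 0.0000 0.0000 0.0000 0.0000
t_7: node(7,0) S=38.0998 payoff=31.9002 vs cont=31.5730 → 31.9002 [stop]  node(7,1) S=47.0894 payoff=22.9106 vs cont=22.5833 → 22.9106 [stop]  node(7,2) S=58.2003 payoff=11.7997 vs cont=11.4725 → 11.7997 [stop]  node(7,3) S=71.9327 payoff=0.0000 vs cont=2.6588 → 2.6588 [wait]  node(7,4) S=88.9053 payoff=0.0000 vs cont=0.0000 → 0.0000 [wait]  node(7,5) S=109.8827 payoff=0.0000 vs cont=0.0000 → 0.0000 [wait]  node(7,6) S=135.8097 payoff=0.0000 vs cont=0.0000 → 0.0000 [wait]  node(7,7) S=167.8541 payoff=0.0000 vs cont=0.0000 → 0.0000 [wait]  ⇒ S*(7)=58.2003
t_6: node(6,0) S=42.3568 payoff=27.6432 vs cont=27.3160 → 27.6432 [stop]  node(6,1) S=52.3509 payoff=17.6491 vs cont=17.3218 → 17.6491 [stop]  node(6,2) S=64.7032 payoff=5.2968 vs cont=7.2348 → 7.2348 [wait]  node(6,3) S=79.9700 payoff=0.0000 vs cont=1.3346 → 1.3346 [wait]  node(6,4) S=98.8390 payoff=0.0000 vs cont=0.0000 → 0.0000 [wait]  node(6,5) S=122.1603 payoff=0.0000 vs cont=0.0000 → 0.0000 [wait]  node(6,6) S=150.9841 payoff=0.0000 vs cont=0.0000 → 0.0000 [wait]  ⇒ S*(6)=52.3509
t_5: node(5,0) S=47.0894 payoff=22.9106 vs cont=22.5833 → 22.9106 [stop]  node(5,1) S=58.2003 payoff=11.7997 vs cont=12.4286 → 12.4286 [wait]  node(5,2) S=71.9327 payoff=0.0000 vs cont=4.2901 → 4.2901 [wait]  node(5,3) S=88.9053 payoff=0.0000 vs cont=0.6699 → 0.6699 [wait]  node(5,4) S=109.8827 payoff=0.0000 vs cont=0.0000 → 0.0000 [wait]  node(5,5) S=135.8097 payoff=0.0000 vs cont=0.0000 → 0.0000 [wait]  ⇒ S*(5)=47.0894
t_4: node(4,0) S=52.3509 payoff=17.6491 vs cont=17.6321 → 17.6491 [stop]  node(4,1) S=64.7032 payoff=5.2968 vs cont=8.3553 → 8.3553 [wait]  node(4,2) S=79.9700 payoff=0.0000 vs cont=2.4840 → 2.4840 [wait]  node(4,3) S=98.8390 payoff=0.0000 vs cont=0.3363 → 0.3363 [wait]  node(4,4) S=122.1603 payoff=0.0000 vs cont=0.0000 → 0.0000 [wait]  ⇒ S*(4)=52.3509
t_3: node(3,0) S=58.2003 payoff=11.7997 vs cont=12.9814 → 12.9814 [wait]  node(3,1) S=71.9327 payoff=0.0000 vs cont=5.4196 → 5.4196 [wait]  node(3,2) S=88.9053 payoff=0.0000 vs cont=1.4128 → 1.4128 [wait]  node(3,3) S=109.8827 payoff=0.0000 vs cont=0.1688 → 0.1688 [wait]  ⇒ S*(3)=-
t_2: node(2,0) S=64.7032 payoff=5.2968 vs cont=9.1900 → 9.1900 [wait]  node(2,1) S=79.9700 payoff=0.0000 vs cont=3.4175 → 3.4175 [wait]  node(2,2) S=98.8390 payoff=0.0000 vs cont=0.7925 → 0.7925 [wait]  ⇒ S*(2)=-
t_1: node(1,0) S=71.9327 payoff=0.0000 vs cont=6.2991 → 6.2991 [wait]  node(1,1) S=88.9053 payoff=0.0000 vs cont=2.1064 → 2.1064 [wait]  ⇒ S*(1)=-
t_0: node(0,0) S=79.9700 payoff=0.0000 vs cont=4.2012 → 4.2012 [wait]  ⇒ S*(0)=-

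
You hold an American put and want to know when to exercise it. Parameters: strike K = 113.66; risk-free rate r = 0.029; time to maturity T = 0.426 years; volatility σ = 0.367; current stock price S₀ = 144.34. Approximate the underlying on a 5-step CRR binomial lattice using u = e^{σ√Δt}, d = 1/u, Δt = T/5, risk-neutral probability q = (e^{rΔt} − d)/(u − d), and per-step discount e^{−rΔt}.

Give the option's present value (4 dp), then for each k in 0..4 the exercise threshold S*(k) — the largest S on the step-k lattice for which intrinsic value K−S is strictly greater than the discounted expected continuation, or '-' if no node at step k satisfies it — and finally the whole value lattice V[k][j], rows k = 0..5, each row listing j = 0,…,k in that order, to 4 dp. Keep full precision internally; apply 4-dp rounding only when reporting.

Δt=0.08520  u=1.11307  d=0.89841  q=0.48477  discount=0.99753
step 5 (expiry): payoffs max(K−S,0) = 29.1768 8.9913 0.0000 0.0000 0.0000 0.0000
step 4: (k=4,j=0): S=94.0359, (K−S)⁺=19.6241, hold=19.3436 ⇒ V=19.6241 exercise | (k=4,j=1): S=116.5038, (K−S)⁺=0.0000, hold=4.6212 ⇒ V=4.6212 continue | (k=4,j=2): S=144.3400, (K−S)⁺=0.0000, hold=0.0000 ⇒ V=0.0000 continue | (k=4,j=3): S=178.8271, (K−S)⁺=0.0000, hold=0.0000 ⇒ V=0.0000 continue | (k=4,j=4): S=221.5541, (K−S)⁺=0.0000, hold=0.0000 ⇒ V=0.0000 continue  boundary S*=94.0359
step 3: (k=3,j=0): S=104.6687, (K−S)⁺=8.9913, hold=12.3207 ⇒ V=12.3207 continue | (k=3,j=1): S=129.6771, (K−S)⁺=0.0000, hold=2.3751 ⇒ V=2.3751 continue | (k=3,j=2): S=160.6608, (K−S)⁺=0.0000, hold=0.0000 ⇒ V=0.0000 continue | (k=3,j=3): S=199.0474, (K−S)⁺=0.0000, hold=0.0000 ⇒ V=0.0000 continue  boundary S*=-
step 2: (k=2,j=0): S=116.5038, (K−S)⁺=0.0000, hold=7.4808 ⇒ V=7.4808 continue | (k=2,j=1): S=144.3400, (K−S)⁺=0.0000, hold=1.2207 ⇒ V=1.2207 continue | (k=2,j=2): S=178.8271, (K−S)⁺=0.0000, hold=0.0000 ⇒ V=0.0000 continue  boundary S*=-
step 1: (k=1,j=0): S=129.6771, (K−S)⁺=0.0000, hold=4.4351 ⇒ V=4.4351 continue | (k=1,j=1): S=160.6608, (K−S)⁺=0.0000, hold=0.6274 ⇒ V=0.6274 continue  boundary S*=-
step 0: (k=0,j=0): S=144.3400, (K−S)⁺=0.0000, hold=2.5829 ⇒ V=2.5829 continue  boundary S*=-

price = 2.5829
boundary = - - - - 94.0359
tree:
2.5829
4.4351 0.6274
7.4808 1.2207 0.0000
12.3207 2.3751 0.0000 0.0000
19.6241 4.6212 0.0000 0.0000 0.0000
29.1768 8.9913 0.0000 0.0000 0.0000 0.0000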